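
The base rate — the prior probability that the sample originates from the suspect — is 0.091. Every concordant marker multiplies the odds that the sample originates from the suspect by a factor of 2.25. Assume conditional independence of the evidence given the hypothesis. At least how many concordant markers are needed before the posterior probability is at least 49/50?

Prior odds: 0.091 ÷ 0.909 = 91/909.
Likelihood ratio per concordant marker = 2.25.
Target odds: 0.98 ÷ 0.02 = 49.
Need (91/909) × 2.25ⁿ ≥ 49, i.e. 2.25ⁿ ≥ 6363/13.
2.25⁷ = 4782969/16384 falls short of 6363/13 but 2.25⁸ = 43046721/65536 reaches it, so n = 8.

8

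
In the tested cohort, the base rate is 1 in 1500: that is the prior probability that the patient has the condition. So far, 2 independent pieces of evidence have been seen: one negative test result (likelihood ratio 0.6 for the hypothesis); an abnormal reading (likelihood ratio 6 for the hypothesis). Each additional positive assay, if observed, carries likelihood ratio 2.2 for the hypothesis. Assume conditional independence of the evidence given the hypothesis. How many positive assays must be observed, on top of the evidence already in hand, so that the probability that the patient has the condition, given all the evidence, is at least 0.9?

11

Prior odds = (1/1500)/(1499/1500) = 1/1499.
Combined Bayes factor of the evidence already in hand = 0.6 × 6 = 3.6.
Odds after that evidence = (1/1499) × 3.6 = 18/7495.
Target odds = 0.9/0.1 = 9.
Need 2.2ⁿ ≥ 9 ÷ (18/7495) = 3747.5.
2.2¹⁰ ≈2655.99 falls short of 3747.5 but 2.2¹¹ ≈5843.18 reaches it, so n = 11.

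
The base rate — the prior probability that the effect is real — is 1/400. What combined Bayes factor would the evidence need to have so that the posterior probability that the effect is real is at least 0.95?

7581

Prior odds = 0.0025/0.9975 = 1/399.
Target odds = 0.95/0.05 = 19.
Required Bayes factor = 19 ÷ (1/399) = 7581.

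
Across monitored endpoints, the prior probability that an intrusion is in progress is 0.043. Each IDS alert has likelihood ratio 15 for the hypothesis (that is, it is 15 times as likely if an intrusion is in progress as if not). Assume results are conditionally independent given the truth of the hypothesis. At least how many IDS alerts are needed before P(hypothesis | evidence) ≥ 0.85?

2

Prior odds: 0.043 ÷ 0.957 = 43/957.
Likelihood ratio per IDS alert = 15.
Target posterior odds = 0.85/0.15 = 17/3.
Need (43/957) × 15ⁿ ≥ 17/3, i.e. 15ⁿ ≥ 5423/43.
15¹ = 15 falls short of 5423/43 but 15² = 225 reaches it, so n = 2.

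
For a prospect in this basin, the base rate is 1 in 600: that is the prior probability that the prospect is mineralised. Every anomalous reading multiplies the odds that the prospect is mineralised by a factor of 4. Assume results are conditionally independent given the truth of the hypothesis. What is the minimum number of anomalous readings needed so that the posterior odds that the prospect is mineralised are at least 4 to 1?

6

Prior odds: (1/600) ÷ (599/600) = 1/599.
Likelihood ratio per anomalous reading = 4.
Target odds = 4.
Need (1/599) × 4ⁿ ≥ 4, i.e. 4ⁿ ≥ 2396.
4⁵ = 1024 falls short of 2396 but 4⁶ = 4096 reaches it, so n = 6.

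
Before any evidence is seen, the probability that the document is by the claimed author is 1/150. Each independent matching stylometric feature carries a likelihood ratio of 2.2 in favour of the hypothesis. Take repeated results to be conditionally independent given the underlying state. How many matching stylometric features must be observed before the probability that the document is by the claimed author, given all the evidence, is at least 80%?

9

Prior odds = (1/150)/(149/150) = 1/149.
Likelihood ratio per matching stylometric feature = 2.2.
Target odds: 0.8 ÷ 0.2 = 4.
Require 2.2ⁿ ≥ 4 ÷ (1/149) = 596.
2.2⁸ = 214358881/390625 falls short of 596 but 2.2⁹ ≈1207.27 reaches it, so n = 9.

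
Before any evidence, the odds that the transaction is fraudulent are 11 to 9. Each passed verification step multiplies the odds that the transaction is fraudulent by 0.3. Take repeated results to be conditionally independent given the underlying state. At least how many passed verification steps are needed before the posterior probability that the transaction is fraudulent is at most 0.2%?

Prior odds = 11/9.
Likelihood ratio per passed verification step = 0.3.
Target posterior odds = 0.002/0.998 = 1/499.
Need (11/9) × 0.3ⁿ ≤ 1/499, i.e. 0.3ⁿ ≤ 9/5489.
0.3⁵ = 243/100000 is still above 9/5489 but 0.3⁶ = 729/1000000 is at or below it, so n = 6.

6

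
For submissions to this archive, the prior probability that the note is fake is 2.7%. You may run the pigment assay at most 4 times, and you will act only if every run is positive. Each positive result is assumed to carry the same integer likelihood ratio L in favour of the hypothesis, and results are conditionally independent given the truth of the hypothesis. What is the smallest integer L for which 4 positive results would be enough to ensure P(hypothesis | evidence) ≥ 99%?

8

Prior odds = 0.027/0.973 = 27/973.
Target odds = 0.99/0.01 = 99.
Need L⁴ ≥ 99 ÷ (27/973) = 10703/3.
7⁴ = 2401 < 10703/3 ≤ 4096 = 8⁴, so L = 8.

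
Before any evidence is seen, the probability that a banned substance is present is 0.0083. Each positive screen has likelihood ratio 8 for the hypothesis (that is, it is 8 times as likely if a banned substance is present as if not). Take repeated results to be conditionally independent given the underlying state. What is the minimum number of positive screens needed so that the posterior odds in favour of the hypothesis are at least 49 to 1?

Prior odds = 0.0083/0.9917 = 83/9917.
Likelihood ratio per positive screen = 8.
Target odds = 49.
Need (83/9917) × 8ⁿ ≥ 49, i.e. 8ⁿ ≥ 485933/83.
8⁴ = 4096 falls short of 485933/83 but 8⁵ = 32768 reaches it, so n = 5.

5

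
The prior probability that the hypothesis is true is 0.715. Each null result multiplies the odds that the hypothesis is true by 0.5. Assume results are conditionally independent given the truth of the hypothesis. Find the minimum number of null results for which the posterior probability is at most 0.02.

7

Prior odds = 0.715/0.285 = 143/57.
Likelihood ratio per null result = 0.5.
Target odds: 0.02 ÷ 0.98 = 1/49.
Require 0.5ⁿ ≤ 1/49 ÷ (143/57) = 57/7007.
0.5⁶ = 0.015625 is still above 57/7007 but 0.5⁷ = 0.0078125 is at or below it, so n = 7.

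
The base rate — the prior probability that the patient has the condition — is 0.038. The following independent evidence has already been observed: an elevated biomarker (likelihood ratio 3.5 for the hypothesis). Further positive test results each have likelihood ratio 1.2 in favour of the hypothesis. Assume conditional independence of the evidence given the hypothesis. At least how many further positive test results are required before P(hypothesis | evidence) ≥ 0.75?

17

Prior odds = 0.038/0.962 = 19/481.
Bayes factor of the evidence already in hand = 3.5.
Odds after that evidence = (19/481) × 3.5 = 133/962.
Target odds = 0.75/0.25 = 3.
Need 1.2ⁿ ≥ 3 ÷ (133/962) = 2886/133.
1.2¹⁶ ≈18.4884 falls short of 2886/133 but 1.2¹⁷ ≈22.1861 reaches it, so n = 17.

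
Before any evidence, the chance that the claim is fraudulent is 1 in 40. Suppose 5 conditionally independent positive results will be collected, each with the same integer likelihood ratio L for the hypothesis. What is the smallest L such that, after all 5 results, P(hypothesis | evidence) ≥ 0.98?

5

Prior odds = 0.025/0.975 = 1/39.
Target odds = 0.98/0.02 = 49.
Need L⁵ ≥ 49 ÷ (1/39) = 1911.
4⁵ = 1024 < 1911 ≤ 3125 = 5⁵, so L = 5.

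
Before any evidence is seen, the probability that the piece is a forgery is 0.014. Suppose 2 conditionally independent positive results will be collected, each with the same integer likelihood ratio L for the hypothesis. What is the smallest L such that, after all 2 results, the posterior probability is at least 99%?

Prior odds = 0.014/0.986 = 7/493.
Target odds = 0.99/0.01 = 99.
Need L² ≥ 99 ÷ (7/493) = 48807/7.
83² = 6889 < 48807/7 ≤ 7056 = 84², so L = 84.

84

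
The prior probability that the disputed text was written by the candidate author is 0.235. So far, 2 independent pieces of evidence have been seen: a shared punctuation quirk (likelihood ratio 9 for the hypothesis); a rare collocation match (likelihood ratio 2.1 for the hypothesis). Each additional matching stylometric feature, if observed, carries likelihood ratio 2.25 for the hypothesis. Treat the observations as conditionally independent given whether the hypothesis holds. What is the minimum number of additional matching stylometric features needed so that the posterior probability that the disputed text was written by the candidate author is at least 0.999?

Prior odds = 0.235/0.765 = 47/153.
Combined Bayes factor of the evidence already in hand = 9 × 2.1 = 18.9.
Odds after that evidence = (47/153) × 18.9 = 987/170.
Target odds = 0.999/0.001 = 999.
Need 2.25ⁿ ≥ 999 ÷ (987/170) = 56610/329.
2.25⁶ = 531441/4096 falls short of 56610/329 but 2.25⁷ = 4782969/16384 reaches it, so n = 7.

7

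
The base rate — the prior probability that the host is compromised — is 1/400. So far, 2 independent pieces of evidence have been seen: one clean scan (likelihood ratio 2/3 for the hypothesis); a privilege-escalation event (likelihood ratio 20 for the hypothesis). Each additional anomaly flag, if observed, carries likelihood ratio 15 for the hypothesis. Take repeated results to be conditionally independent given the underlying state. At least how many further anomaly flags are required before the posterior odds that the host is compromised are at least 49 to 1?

Prior odds = 0.0025/0.9975 = 1/399.
Combined Bayes factor of the evidence already in hand = (2/3) × 20 = 40/3.
Odds after that evidence = (1/399) × 40/3 = 40/1197.
Target odds = 49.
Need 15ⁿ ≥ 49 ÷ (40/1197) = 1466.325.
15² = 225 falls short of 1466.325 but 15³ = 3375 reaches it, so n = 3.

3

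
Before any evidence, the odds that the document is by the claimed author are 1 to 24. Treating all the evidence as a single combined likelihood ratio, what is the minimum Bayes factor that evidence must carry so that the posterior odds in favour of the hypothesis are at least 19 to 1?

456

Prior odds = 1/24.
Target odds = 19.
Required Bayes factor = 19 ÷ (1/24) = 456.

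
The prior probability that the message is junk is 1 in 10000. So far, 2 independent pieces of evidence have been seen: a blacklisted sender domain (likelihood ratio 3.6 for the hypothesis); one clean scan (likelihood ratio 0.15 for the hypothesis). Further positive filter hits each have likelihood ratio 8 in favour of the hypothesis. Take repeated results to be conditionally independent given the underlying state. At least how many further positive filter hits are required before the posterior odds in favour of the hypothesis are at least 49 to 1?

7

Prior odds = 0.0001/0.9999 = 1/9999.
Combined Bayes factor of the evidence already in hand = 3.6 × 0.15 = 0.54.
Odds after that evidence = (1/9999) × 0.54 = 3/55550.
Target odds = 49.
Need 8ⁿ ≥ 49 ÷ (3/55550) = 2721950/3.
8⁶ = 262144 falls short of 2721950/3 but 8⁷ = 2097152 reaches it, so n = 7.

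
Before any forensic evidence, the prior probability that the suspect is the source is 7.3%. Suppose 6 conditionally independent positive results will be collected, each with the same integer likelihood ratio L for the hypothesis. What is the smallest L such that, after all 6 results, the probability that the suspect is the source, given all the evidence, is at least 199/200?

Prior odds = 0.073/0.927 = 73/927.
Target odds = 0.995/0.005 = 199.
Need L⁶ ≥ 199 ÷ (73/927) = 184473/73.
3⁶ = 729 < 184473/73 ≤ 4096 = 4⁶, so L = 4.

4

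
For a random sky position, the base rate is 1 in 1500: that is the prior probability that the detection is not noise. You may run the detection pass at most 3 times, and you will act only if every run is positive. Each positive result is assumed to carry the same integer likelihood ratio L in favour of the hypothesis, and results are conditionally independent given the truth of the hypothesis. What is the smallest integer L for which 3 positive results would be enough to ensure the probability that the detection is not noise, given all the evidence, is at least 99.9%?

Prior odds = (1/1500)/(1499/1500) = 1/1499.
Target odds = 0.999/0.001 = 999.
Need L³ ≥ 999 ÷ (1/1499) = 1497501.
114³ = 1481544 < 1497501 ≤ 1520875 = 115³, so L = 115.

115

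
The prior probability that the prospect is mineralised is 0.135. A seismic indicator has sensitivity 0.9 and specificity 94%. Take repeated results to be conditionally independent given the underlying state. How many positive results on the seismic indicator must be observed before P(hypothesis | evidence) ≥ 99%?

Prior odds = 0.135/0.865 = 27/173.
False-positive rate = 1 − 0.94 = 0.06; likelihood ratio of a positive = 0.9/0.06 = 15.
Target odds: 0.99 ÷ 0.01 = 99.
Need (27/173) × 15ⁿ ≥ 99, i.e. 15ⁿ ≥ 1903/3.
15² = 225 falls short of 1903/3 but 15³ = 3375 reaches it, so n = 3.

3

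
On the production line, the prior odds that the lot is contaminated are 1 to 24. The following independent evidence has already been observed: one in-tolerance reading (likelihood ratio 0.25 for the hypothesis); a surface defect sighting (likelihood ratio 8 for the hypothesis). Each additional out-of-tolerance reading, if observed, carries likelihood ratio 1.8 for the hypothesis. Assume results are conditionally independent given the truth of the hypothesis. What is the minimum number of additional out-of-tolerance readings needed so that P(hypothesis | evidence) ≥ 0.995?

Prior odds = 1/24.
Combined Bayes factor of the evidence already in hand = 0.25 × 8 = 2.
Odds after that evidence = (1/24) × 2 = 1/12.
Target odds = 0.995/0.005 = 199.
Need 1.8ⁿ ≥ 199 ÷ (1/12) = 2388.
1.8¹³ ≈2082.3 falls short of 2388 but 1.8¹⁴ ≈3748.13 reaches it, so n = 14.

14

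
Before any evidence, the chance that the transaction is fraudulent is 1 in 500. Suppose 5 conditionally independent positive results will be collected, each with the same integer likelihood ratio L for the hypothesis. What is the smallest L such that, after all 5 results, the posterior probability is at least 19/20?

Prior odds = 0.002/0.998 = 1/499.
Target odds = 0.95/0.05 = 19.
Need L⁵ ≥ 19 ÷ (1/499) = 9481.
6⁵ = 7776 < 9481 ≤ 16807 = 7⁵, so L = 7.

7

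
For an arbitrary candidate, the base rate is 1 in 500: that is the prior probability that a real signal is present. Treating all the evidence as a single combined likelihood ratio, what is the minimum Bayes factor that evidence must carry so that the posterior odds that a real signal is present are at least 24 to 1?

11976

Prior odds = 0.002/0.998 = 1/499.
Target odds = 24.
Required Bayes factor = 24 ÷ (1/499) = 11976.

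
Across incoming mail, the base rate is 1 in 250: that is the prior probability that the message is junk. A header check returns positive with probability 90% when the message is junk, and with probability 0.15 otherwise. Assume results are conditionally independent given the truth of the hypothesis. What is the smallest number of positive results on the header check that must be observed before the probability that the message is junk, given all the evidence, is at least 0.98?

6

Prior odds: 0.004 ÷ 0.996 = 1/249.
Likelihood ratio of a positive result = 0.9/0.15 = 6.
Target odds: 0.98 ÷ 0.02 = 49.
Require 6ⁿ ≥ 49 ÷ (1/249) = 12201.
6⁵ = 7776 falls short of 12201 but 6⁶ = 46656 reaches it, so n = 6.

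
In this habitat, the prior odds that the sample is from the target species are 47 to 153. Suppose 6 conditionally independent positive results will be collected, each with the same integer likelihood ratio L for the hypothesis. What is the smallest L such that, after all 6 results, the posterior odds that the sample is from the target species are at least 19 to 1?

Prior odds = 47/153.
Target odds = 19.
Need L⁶ ≥ 19 ÷ (47/153) = 2907/47.
1⁶ = 1 < 2907/47 ≤ 64 = 2⁶, so L = 2.

2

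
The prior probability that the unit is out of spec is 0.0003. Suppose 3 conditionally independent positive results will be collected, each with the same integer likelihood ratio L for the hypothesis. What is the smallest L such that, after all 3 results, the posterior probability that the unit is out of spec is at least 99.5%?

88

Prior odds = 0.0003/0.9997 = 3/9997.
Target odds = 0.995/0.005 = 199.
Need L³ ≥ 199 ÷ (3/9997) = 1989403/3.
87³ = 658503 < 1989403/3 ≤ 681472 = 88³, so L = 88.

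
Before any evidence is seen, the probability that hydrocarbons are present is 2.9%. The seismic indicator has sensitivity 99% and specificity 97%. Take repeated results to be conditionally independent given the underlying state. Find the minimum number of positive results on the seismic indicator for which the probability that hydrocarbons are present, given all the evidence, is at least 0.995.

Prior odds = 0.029/0.971 = 29/971.
False-positive rate = 1 − 0.97 = 0.03; likelihood ratio of a positive = 0.99/0.03 = 33.
Target posterior odds = 0.995/0.005 = 199.
Need (29/971) × 33ⁿ ≥ 199, i.e. 33ⁿ ≥ 193229/29.
33² = 1089 falls short of 193229/29 but 33³ = 35937 reaches it, so n = 3.

3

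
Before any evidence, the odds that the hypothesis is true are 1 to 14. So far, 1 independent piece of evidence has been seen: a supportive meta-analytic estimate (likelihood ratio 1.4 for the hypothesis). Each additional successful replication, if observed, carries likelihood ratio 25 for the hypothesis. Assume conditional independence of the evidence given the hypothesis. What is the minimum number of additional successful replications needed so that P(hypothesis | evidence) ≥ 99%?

Prior odds = 1/14.
Bayes factor of the evidence already in hand = 1.4.
Odds after that evidence = (1/14) × 1.4 = 0.1.
Target odds = 0.99/0.01 = 99.
Need 25ⁿ ≥ 99 ÷ 0.1 = 990.
25² = 625 falls short of 990 but 25³ = 15625 reaches it, so n = 3.

3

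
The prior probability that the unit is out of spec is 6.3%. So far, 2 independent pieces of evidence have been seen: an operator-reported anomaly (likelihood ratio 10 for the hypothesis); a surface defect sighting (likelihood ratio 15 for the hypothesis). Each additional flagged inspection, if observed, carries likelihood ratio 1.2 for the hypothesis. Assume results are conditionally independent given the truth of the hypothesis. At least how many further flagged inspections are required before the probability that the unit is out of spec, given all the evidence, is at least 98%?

Prior odds = 0.063/0.937 = 63/937.
Combined Bayes factor of the evidence already in hand = 10 × 15 = 150.
Odds after that evidence = (63/937) × 150 = 9450/937.
Target odds = 0.98/0.02 = 49.
Need 1.2ⁿ ≥ 49 ÷ (9450/937) = 6559/1350.
1.2⁸ = 1679616/390625 falls short of 6559/1350 but 1.2⁹ = 10077696/1953125 reaches it, so n = 9.

9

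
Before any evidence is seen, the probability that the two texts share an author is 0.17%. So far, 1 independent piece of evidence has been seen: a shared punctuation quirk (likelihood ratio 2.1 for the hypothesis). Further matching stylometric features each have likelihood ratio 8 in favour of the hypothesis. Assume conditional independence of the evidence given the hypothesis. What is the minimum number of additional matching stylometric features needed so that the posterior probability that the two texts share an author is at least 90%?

Prior odds = 0.0017/0.9983 = 17/9983.
Bayes factor of the evidence already in hand = 2.1.
Odds after that evidence = (17/9983) × 2.1 = 357/99830.
Target odds = 0.9/0.1 = 9.
Need 8ⁿ ≥ 9 ÷ (357/99830) = 299490/119.
8³ = 512 falls short of 299490/119 but 8⁴ = 4096 reaches it, so n = 4.

4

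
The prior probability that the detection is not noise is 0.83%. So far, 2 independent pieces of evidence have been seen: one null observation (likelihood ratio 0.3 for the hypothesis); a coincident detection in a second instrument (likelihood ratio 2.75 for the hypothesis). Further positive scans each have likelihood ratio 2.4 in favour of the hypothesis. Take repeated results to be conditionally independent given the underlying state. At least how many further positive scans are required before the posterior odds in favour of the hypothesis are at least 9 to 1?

Prior odds = 0.0083/0.9917 = 83/9917.
Combined Bayes factor of the evidence already in hand = 0.3 × 2.75 = 0.825.
Odds after that evidence = (83/9917) × 0.825 = 2739/396680.
Target odds = 9.
Need 2.4ⁿ ≥ 9 ÷ (2739/396680) = 1190040/913.
2.4⁸ = 429981696/390625 falls short of 1190040/913 but 2.4⁹ ≈2641.81 reaches it, so n = 9.

9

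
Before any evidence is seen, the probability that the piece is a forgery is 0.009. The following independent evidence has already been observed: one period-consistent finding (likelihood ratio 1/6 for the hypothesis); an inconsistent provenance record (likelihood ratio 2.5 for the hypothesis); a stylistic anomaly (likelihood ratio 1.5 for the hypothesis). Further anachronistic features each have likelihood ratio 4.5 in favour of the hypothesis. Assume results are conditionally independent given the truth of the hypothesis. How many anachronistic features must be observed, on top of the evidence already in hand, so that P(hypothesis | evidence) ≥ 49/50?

Prior odds = 0.009/0.991 = 9/991.
Combined Bayes factor of the evidence already in hand = (1/6) × 2.5 × 1.5 = 0.625.
Odds after that evidence = (9/991) × 0.625 = 45/7928.
Target odds = 0.98/0.02 = 49.
Need 4.5ⁿ ≥ 49 ÷ (45/7928) = 388472/45.
4.5⁶ = 8303.765625 falls short of 388472/45 but 4.5⁷ = 4782969/128 reaches it, so n = 7.

7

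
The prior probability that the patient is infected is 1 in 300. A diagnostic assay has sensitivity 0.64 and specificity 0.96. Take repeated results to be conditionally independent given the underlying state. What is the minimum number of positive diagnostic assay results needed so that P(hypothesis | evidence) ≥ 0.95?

Prior odds = (1/300)/(299/300) = 1/299.
False-positive rate = 1 − 0.96 = 0.04; likelihood ratio of a positive = 0.64/0.04 = 16.
Target posterior odds = 0.95/0.05 = 19.
Require 16ⁿ ≥ 19 ÷ (1/299) = 5681.
16³ = 4096 falls short of 5681 but 16⁴ = 65536 reaches it, so n = 4.

4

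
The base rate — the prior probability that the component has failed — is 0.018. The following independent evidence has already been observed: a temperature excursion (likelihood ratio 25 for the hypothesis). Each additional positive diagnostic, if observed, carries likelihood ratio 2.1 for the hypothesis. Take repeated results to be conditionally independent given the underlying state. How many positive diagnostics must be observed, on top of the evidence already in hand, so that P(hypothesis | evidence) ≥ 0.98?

Prior odds = 0.018/0.982 = 9/491.
Bayes factor of the evidence already in hand = 25.
Odds after that evidence = (9/491) × 25 = 225/491.
Target odds = 0.98/0.02 = 49.
Need 2.1ⁿ ≥ 49 ÷ (225/491) = 24059/225.
2.1⁶ = 85766121/1000000 falls short of 24059/225 but 2.1⁷ ≈180.109 reaches it, so n = 7.

7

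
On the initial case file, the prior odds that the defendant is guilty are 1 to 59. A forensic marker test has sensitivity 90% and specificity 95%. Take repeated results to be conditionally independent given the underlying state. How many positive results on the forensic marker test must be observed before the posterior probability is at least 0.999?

4

Prior odds = 1/59.
False-positive rate = 1 − 0.95 = 0.05; likelihood ratio of a positive = 0.9/0.05 = 18.
Target posterior odds = 0.999/0.001 = 999.
Need (1/59) × 18ⁿ ≥ 999, i.e. 18ⁿ ≥ 58941.
18³ = 5832 falls short of 58941 but 18⁴ = 104976 reaches it, so n = 4.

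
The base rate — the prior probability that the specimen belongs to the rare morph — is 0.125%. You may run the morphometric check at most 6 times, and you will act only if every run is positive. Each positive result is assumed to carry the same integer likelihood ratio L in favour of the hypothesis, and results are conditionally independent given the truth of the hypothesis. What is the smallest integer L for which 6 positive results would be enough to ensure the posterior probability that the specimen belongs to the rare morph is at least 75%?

Prior odds = 0.00125/0.99875 = 1/799.
Target odds = 0.75/0.25 = 3.
Need L⁶ ≥ 3 ÷ (1/799) = 2397.
3⁶ = 729 < 2397 ≤ 4096 = 4⁶, so L = 4.

4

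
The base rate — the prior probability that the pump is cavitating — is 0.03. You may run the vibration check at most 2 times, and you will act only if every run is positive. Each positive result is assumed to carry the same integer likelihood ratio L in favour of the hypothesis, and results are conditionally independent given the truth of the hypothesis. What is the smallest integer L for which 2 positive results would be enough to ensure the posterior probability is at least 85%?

14

Prior odds = 0.03/0.97 = 3/97.
Target odds = 0.85/0.15 = 17/3.
Need L² ≥ 17/3 ÷ (3/97) = 1649/9.
13² = 169 < 1649/9 ≤ 196 = 14², so L = 14.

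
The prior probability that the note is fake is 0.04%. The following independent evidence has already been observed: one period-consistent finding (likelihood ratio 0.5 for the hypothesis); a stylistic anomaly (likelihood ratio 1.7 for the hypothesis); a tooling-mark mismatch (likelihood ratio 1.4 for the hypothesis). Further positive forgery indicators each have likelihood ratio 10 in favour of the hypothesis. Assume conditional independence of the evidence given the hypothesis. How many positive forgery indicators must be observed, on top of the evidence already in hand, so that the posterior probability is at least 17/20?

Prior odds = 0.0004/0.9996 = 1/2499.
Combined Bayes factor of the evidence already in hand = 0.5 × 1.7 × 1.4 = 1.19.
Odds after that evidence = (1/2499) × 1.19 = 1/2100.
Target odds = 0.85/0.15 = 17/3.
Need 10ⁿ ≥ 17/3 ÷ (1/2100) = 11900.
10⁴ = 10000 falls short of 11900 but 10⁵ = 100000 reaches it, so n = 5.

5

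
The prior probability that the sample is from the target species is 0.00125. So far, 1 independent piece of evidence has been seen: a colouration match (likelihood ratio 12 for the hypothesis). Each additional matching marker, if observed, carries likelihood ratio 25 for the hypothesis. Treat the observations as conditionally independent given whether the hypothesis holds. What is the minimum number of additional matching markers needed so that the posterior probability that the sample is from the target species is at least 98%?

Prior odds = 0.00125/0.99875 = 1/799.
Bayes factor of the evidence already in hand = 12.
Odds after that evidence = (1/799) × 12 = 12/799.
Target odds = 0.98/0.02 = 49.
Need 25ⁿ ≥ 49 ÷ (12/799) = 39151/12.
25² = 625 falls short of 39151/12 but 25³ = 15625 reaches it, so n = 3.

3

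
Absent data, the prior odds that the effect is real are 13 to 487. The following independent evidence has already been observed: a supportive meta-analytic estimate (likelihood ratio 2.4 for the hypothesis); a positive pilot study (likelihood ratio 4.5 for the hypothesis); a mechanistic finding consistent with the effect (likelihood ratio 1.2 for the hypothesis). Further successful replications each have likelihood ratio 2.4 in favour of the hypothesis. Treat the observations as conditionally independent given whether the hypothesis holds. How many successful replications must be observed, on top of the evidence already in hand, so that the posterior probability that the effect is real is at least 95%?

Prior odds = 13/487.
Combined Bayes factor of the evidence already in hand = 2.4 × 4.5 × 1.2 = 12.96.
Odds after that evidence = (13/487) × 12.96 = 4212/12175.
Target odds = 0.95/0.05 = 19.
Need 2.4ⁿ ≥ 19 ÷ (4212/12175) = 231325/4212.
2.4⁴ = 33.1776 falls short of 231325/4212 but 2.4⁵ = 79.62624 reaches it, so n = 5.

5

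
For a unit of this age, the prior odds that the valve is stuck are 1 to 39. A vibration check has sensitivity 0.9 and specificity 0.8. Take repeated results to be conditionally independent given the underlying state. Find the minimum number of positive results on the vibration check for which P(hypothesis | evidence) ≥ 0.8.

Prior odds = 1/39.
False-positive rate = 1 − 0.8 = 0.2; likelihood ratio of a positive = 0.9/0.2 = 4.5.
Target posterior odds = 0.8/0.2 = 4.
Need (1/39) × 4.5ⁿ ≥ 4, i.e. 4.5ⁿ ≥ 156.
4.5³ = 91.125 falls short of 156 but 4.5⁴ = 410.0625 reaches it, so n = 4.

4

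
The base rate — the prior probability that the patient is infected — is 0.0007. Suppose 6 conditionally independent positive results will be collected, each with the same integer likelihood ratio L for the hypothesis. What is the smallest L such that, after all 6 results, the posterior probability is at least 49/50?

Prior odds = 0.0007/0.9993 = 7/9993.
Target odds = 0.98/0.02 = 49.
Need L⁶ ≥ 49 ÷ (7/9993) = 69951.
6⁶ = 46656 < 69951 ≤ 117649 = 7⁶, so L = 7.

7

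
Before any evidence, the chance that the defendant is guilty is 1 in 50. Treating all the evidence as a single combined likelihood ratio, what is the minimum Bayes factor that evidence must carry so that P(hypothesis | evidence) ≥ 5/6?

Prior odds = 0.02/0.98 = 1/49.
Target odds = (5/6)/(1/6) = 5.
Required Bayes factor = 5 ÷ (1/49) = 245.

245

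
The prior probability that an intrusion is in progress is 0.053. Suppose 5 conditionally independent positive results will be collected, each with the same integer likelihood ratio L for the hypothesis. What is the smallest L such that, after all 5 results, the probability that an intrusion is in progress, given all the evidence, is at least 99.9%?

Prior odds = 0.053/0.947 = 53/947.
Target odds = 0.999/0.001 = 999.
Need L⁵ ≥ 999 ÷ (53/947) = 946053/53.
7⁵ = 16807 < 946053/53 ≤ 32768 = 8⁵, so L = 8.

8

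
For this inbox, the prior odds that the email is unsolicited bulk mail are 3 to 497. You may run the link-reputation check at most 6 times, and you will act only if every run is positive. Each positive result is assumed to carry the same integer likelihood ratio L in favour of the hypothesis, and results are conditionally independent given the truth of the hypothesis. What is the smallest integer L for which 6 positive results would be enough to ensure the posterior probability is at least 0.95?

Prior odds = 3/497.
Target odds = 0.95/0.05 = 19.
Need L⁶ ≥ 19 ÷ (3/497) = 9443/3.
3⁶ = 729 < 9443/3 ≤ 4096 = 4⁶, so L = 4.

4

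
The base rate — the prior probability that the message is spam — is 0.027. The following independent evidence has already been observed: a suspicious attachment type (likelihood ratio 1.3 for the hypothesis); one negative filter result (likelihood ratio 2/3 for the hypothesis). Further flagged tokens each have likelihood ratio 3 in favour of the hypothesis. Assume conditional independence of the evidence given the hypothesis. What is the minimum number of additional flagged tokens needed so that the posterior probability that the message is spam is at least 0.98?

7

Prior odds = 0.027/0.973 = 27/973.
Combined Bayes factor of the evidence already in hand = 1.3 × (2/3) = 13/15.
Odds after that evidence = (27/973) × 13/15 = 117/4865.
Target odds = 0.98/0.02 = 49.
Need 3ⁿ ≥ 49 ÷ (117/4865) = 238385/117.
3⁶ = 729 falls short of 238385/117 but 3⁷ = 2187 reaches it, so n = 7.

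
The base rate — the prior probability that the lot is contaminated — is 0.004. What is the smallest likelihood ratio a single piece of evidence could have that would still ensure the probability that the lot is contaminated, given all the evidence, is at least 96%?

Prior odds = 0.004/0.996 = 1/249.
Target odds = 0.96/0.04 = 24.
Required Bayes factor = 24 ÷ (1/249) = 5976.

5976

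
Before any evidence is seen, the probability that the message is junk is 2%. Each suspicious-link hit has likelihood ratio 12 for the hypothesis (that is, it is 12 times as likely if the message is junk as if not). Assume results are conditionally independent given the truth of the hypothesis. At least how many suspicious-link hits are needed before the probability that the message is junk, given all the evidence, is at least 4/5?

3

Prior odds = 0.02/0.98 = 1/49.
Likelihood ratio per suspicious-link hit = 12.
Target odds: 0.8 ÷ 0.2 = 4.
Need (1/49) × 12ⁿ ≥ 4, i.e. 12ⁿ ≥ 196.
12² = 144 falls short of 196 but 12³ = 1728 reaches it, so n = 3.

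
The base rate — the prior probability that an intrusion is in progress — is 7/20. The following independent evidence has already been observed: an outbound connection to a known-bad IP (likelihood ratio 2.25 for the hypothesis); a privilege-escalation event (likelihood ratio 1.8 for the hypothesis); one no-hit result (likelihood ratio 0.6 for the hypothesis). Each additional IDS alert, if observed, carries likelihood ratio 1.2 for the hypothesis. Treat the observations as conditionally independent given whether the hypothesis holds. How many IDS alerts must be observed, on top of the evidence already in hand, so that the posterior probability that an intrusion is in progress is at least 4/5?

Prior odds = 0.35/0.65 = 7/13.
Combined Bayes factor of the evidence already in hand = 2.25 × 1.8 × 0.6 = 2.43.
Odds after that evidence = (7/13) × 2.43 = 1701/1300.
Target odds = 0.8/0.2 = 4.
Need 1.2ⁿ ≥ 4 ÷ (1701/1300) = 5200/1701.
1.2⁶ = 46656/15625 falls short of 5200/1701 but 1.2⁷ = 279936/78125 reaches it, so n = 7.

7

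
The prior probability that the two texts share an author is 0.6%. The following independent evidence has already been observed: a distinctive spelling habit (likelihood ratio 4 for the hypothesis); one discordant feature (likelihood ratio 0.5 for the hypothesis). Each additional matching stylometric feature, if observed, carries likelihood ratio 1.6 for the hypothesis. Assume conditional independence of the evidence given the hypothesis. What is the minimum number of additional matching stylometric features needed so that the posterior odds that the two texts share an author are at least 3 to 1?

12

Prior odds = 0.006/0.994 = 3/497.
Combined Bayes factor of the evidence already in hand = 4 × 0.5 = 2.
Odds after that evidence = (3/497) × 2 = 6/497.
Target odds = 3.
Need 1.6ⁿ ≥ 3 ÷ (6/497) = 248.5.
1.6¹¹ ≈175.922 falls short of 248.5 but 1.6¹² ≈281.475 reaches it, so n = 12.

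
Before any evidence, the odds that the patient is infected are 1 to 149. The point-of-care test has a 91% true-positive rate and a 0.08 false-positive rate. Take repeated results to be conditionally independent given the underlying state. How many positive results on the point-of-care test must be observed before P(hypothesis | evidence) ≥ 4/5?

Prior odds = 1/149.
Likelihood ratio of a positive result = 0.91/0.08 = 11.375.
Target posterior odds = 0.8/0.2 = 4.
Need (1/149) × 11.375ⁿ ≥ 4, i.e. 11.375ⁿ ≥ 596.
11.375² = 129.390625 falls short of 596 but 11.375³ = 753571/512 reaches it, so n = 3.

3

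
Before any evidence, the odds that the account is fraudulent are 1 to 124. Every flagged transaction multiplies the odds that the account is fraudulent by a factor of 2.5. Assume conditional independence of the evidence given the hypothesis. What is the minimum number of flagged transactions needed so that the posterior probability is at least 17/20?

8

Prior odds = 1/124.
Likelihood ratio per flagged transaction = 2.5.
Target posterior odds = 0.85/0.15 = 17/3.
Require 2.5ⁿ ≥ 17/3 ÷ (1/124) = 2108/3.
2.5⁷ = 610.3515625 falls short of 2108/3 but 2.5⁸ = 390625/256 reaches it, so n = 8.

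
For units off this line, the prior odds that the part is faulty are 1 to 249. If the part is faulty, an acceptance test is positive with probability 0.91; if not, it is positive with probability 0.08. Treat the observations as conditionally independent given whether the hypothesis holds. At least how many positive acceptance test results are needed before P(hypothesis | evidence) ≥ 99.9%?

6

Prior odds = 1/249.
Likelihood ratio of a positive = 0.91/0.08 = 11.375.
Target odds: 0.999 ÷ 0.001 = 999.
Need (1/249) × 11.375ⁿ ≥ 999, i.e. 11.375ⁿ ≥ 248751.
11.375⁵ ≈190439 falls short of 248751 but 11.375⁶ ≈2.16625e+06 reaches it, so n = 6.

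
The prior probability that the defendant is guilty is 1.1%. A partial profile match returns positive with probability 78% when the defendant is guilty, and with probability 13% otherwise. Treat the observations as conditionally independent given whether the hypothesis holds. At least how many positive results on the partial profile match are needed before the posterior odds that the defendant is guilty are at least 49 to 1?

5

Prior odds: 0.011 ÷ 0.989 = 11/989.
Likelihood ratio of a positive result = 0.78/0.13 = 6.
Target odds = 49.
Need (11/989) × 6ⁿ ≥ 49, i.e. 6ⁿ ≥ 48461/11.
6⁴ = 1296 falls short of 48461/11 but 6⁵ = 7776 reaches it, so n = 5.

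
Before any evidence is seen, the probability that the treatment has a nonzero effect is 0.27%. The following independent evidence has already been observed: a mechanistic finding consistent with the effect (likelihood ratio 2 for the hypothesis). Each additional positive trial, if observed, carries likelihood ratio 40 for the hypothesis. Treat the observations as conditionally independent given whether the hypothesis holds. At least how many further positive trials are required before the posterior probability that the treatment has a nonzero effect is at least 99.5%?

3

Prior odds = 0.0027/0.9973 = 27/9973.
Bayes factor of the evidence already in hand = 2.
Odds after that evidence = (27/9973) × 2 = 54/9973.
Target odds = 0.995/0.005 = 199.
Need 40ⁿ ≥ 199 ÷ (54/9973) = 1984627/54.
40² = 1600 falls short of 1984627/54 but 40³ = 64000 reaches it, so n = 3.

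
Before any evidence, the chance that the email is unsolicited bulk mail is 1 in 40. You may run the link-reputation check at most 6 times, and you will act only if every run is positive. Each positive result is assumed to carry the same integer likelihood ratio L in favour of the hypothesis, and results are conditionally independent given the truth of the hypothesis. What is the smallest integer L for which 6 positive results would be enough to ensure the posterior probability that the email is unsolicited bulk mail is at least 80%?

3

Prior odds = 0.025/0.975 = 1/39.
Target odds = 0.8/0.2 = 4.
Need L⁶ ≥ 4 ÷ (1/39) = 156.
2⁶ = 64 < 156 ≤ 729 = 3⁶, so L = 3.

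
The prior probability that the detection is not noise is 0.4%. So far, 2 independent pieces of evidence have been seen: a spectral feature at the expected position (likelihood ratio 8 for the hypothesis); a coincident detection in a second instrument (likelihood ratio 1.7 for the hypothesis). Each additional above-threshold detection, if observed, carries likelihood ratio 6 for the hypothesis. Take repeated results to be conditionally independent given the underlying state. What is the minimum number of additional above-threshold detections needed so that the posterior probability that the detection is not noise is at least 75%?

Prior odds = 0.004/0.996 = 1/249.
Combined Bayes factor of the evidence already in hand = 8 × 1.7 = 13.6.
Odds after that evidence = (1/249) × 13.6 = 68/1245.
Target odds = 0.75/0.25 = 3.
Need 6ⁿ ≥ 3 ÷ (68/1245) = 3735/68.
6² = 36 falls short of 3735/68 but 6³ = 216 reaches it, so n = 3.

3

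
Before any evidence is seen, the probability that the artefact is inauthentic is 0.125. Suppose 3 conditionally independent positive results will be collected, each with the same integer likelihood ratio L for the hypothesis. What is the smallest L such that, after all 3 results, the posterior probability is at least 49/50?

Prior odds = 0.125/0.875 = 1/7.
Target odds = 0.98/0.02 = 49.
Need L³ ≥ 49 ÷ (1/7) = 343.
6³ = 216 < 343 ≤ 343 = 7³, so L = 7.

7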